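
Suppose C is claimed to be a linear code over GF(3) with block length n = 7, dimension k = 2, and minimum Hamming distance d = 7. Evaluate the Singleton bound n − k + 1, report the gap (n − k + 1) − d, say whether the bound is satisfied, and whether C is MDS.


Singleton RHS = n − k + 1 = 6, slack = -1, bound violated (no such code; not MDS).

Singleton bound: d ≤ n − k + 1.
Here n = 7, k = 2, so n − k + 1 = 6.
Given d = 7, check d ≤ 6: NO.
Slack = (n − k + 1) − d = -1.
The slack is negative: d = 7 exceeds n − k + 1 = 6 by 1, so the Singleton bound is violated and no linear [7, 2, 7]_3 code can exist. In particular it is not MDS (MDS requires d = n − k + 1 exactly).
Description: the claimed parameters are [7, 2, 7]_3; such a code would be impossible (violates the Singleton bound).


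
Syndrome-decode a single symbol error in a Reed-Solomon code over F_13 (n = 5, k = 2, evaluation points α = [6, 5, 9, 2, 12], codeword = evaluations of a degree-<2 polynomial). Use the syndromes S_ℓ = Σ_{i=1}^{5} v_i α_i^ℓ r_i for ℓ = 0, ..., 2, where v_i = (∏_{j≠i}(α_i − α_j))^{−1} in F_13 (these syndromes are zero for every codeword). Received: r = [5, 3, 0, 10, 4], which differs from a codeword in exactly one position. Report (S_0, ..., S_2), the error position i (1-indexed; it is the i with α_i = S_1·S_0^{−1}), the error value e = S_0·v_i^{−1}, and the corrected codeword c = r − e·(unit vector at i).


S = (10, 12, 4), error at position 3, error magnitude e = 2, c = [5, 3, 11, 10, 4].

Step 1: column multipliers v_i = (∏_{j≠i}(α_i − α_j))^{−1} mod 13.
  i = 1 (α = 6): (6−5)(6−9)(6−2)(6−12) = 1·(−3)·4·(−6) = 72 ≡ 7, so v_1 = 7^{−1} = 2 (mod 13).
  i = 2 (α = 5): (5−6)(5−9)(5−2)(5−12) = (−1)·(−4)·3·(−7) = −84 ≡ 7, so v_2 = 7^{−1} = 2 (mod 13).
  i = 3 (α = 9): (9−6)(9−5)(9−2)(9−12) = 3·4·7·(−3) = −252 ≡ 8, so v_3 = 8^{−1} = 5 (mod 13).
  i = 4 (α = 2): (2−6)(2−5)(2−9)(2−12) = (−4)·(−3)·(−7)·(−10) = 840 ≡ 8, so v_4 = 8^{−1} = 5 (mod 13).
  i = 5 (α = 12): (12−6)(12−5)(12−9)(12−2) = 6·7·3·10 = 1260 ≡ 12, so v_5 = 12^{−1} = 12 (mod 13).
  v = [2, 2, 5, 5, 12].
Step 2: syndromes of r = [5, 3, 0, 10, 4] (all sums mod 13).
  S_0 = Σ v_i r_i = 2·5 + 2·3 + 5·0 + 5·10 + 12·4 = 114 ≡ 10.
  S_1 = Σ v_i α_i r_i = 2·6·5 + 2·5·3 + 5·9·0 + 5·2·10 + 12·12·4 = 766 ≡ 12.
  α_i^2 mod 13 = [10, 12, 3, 4, 1].
  S_2 = Σ v_i α_i^2 r_i = 2·10·5 + 2·12·3 + 5·3·0 + 5·4·10 + 12·1·4 = 420 ≡ 4.
  S = (10, 12, 4) ≠ 0, so r is not a codeword (an error is present).
Step 3: locate the error. For a single error e at position i, S_ℓ = v_i·e·α_i^ℓ, so α_err = S_1/S_0.
  S_0^{−1} = 10^{−1} = 4 (mod 13), so α_err = 12·4 = 48 ≡ 9 = α_3. Error position i = 3.
  Consistency check: S_2/S_1 = 4·12 = 48 ≡ 9 = α_err ✓ (single-error assumption holds).
Step 4: error magnitude e = S_0/v_3 = S_0·∏_{j≠3}(α_3 − α_j) = 10·8 = 80 ≡ 2 (mod 13).
Step 5: correct position 3: c_3 = r_3 − e = 0 − 2 ≡ 11 (mod 13). Hence c = [5, 3, 11, 10, 4].
  Check: interpolating c through the α_i gives m(x) = 6 + 2·x (degree < 2) with m(α_i) = c_i for every i, so c is indeed a codeword.


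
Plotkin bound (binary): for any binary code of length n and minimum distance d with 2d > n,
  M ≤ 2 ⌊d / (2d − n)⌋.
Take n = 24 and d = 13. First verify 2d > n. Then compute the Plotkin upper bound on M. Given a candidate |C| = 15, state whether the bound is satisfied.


Plotkin bound M ≤ 12; given |C| = 15 > bound (violated).

Check applicability: 2d = 26, n = 24.
2d − n = 2 > 0, so Plotkin applies.
Compute d/(2d−n) = 13/2 ≈ 6.5000.
⌊d/(2d−n)⌋ = 6.
Plotkin bound: M ≤ 2·6 = 12.
Given |C| = 15, check: VIOLATED.
This |C| is above the Plotkin bound, so no binary code with n = 24, d = 13 and 15 codewords exists.


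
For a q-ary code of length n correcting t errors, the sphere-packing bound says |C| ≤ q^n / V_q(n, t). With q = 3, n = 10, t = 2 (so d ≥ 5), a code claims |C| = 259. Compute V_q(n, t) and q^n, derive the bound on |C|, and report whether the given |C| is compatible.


V_q(n, t) = 201, q^n = 59049, Hamming bound = 293, |C| = 259 ≤ bound (satisfied).

Step 1: Compute V_q(n, t) = Σ_{j=0}^2 C(n, j) (q−1)^j.
  j = 0: C(10,0)·(2)^0 = 1·1 = 1.
  j = 1: C(10,1)·(2)^1 = 10·2 = 20.
  j = 2: C(10,2)·(2)^2 = 45·4 = 180.
  V_q(n, t) = 1 + 20 + 180 = 201.
Step 2: q^n = 3^10 = 59049.
Step 3: Hamming bound ⌊q^n / V_q(n,t)⌋ = ⌊59049/201⌋ = 293.
Step 4: Compare |C| = 259 to 293: satisfied.
The claimed |C| lies below the Hamming bound.


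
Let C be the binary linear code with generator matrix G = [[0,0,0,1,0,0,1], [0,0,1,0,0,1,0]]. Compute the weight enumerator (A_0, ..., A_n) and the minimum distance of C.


Weight distribution: A_0 = 1, A_2 = 2, A_4 = 1. Minimum distance d = 2.

Enumerate all 2^2 = 4 messages m ∈ F_2^2.
For each, compute codeword c = mG in F_2^7, then tally its weight.
  m = 00 → c = 0000000, weight = 0.
  m = 10 → c = 0001001, weight = 2.
  m = 01 → c = 0010010, weight = 2.
  m = 11 → c = 0011011, weight = 4.
Tally weights:
  weight 0: 1 codewords.
  weight 2: 2 codewords.
  weight 4: 1 codewords.
Minimum distance d = smallest w > 0 with A_w > 0 = 2.
Sanity: Σ A_w = 4 = 2^2 = 4 ✓.


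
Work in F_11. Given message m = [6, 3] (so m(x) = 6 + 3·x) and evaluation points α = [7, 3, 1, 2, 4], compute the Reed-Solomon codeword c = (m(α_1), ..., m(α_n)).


c = [5, 4, 9, 1, 7]

Message polynomial: m(x) = 6 + 3·x (mod 11).
For each evaluation point α_i, compute m(α_i) mod 11:
  α_1 = 7: Horner steps 3 → 5, so m(7) = 5.
  α_2 = 3: Horner steps 3 → 4, so m(3) = 4.
  α_3 = 1: Horner steps 3 → 9, so m(1) = 9.
  α_4 = 2: Horner steps 3 → 1, so m(2) = 1.
  α_5 = 4: Horner steps 3 → 7, so m(4) = 7.
Codeword c = [5, 4, 9, 1, 7] ∈ F_11^5.


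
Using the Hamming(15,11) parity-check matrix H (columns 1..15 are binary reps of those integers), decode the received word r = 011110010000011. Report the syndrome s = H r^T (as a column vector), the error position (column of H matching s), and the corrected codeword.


s = (1, 0, 0, 1)^T, error position = 9, corrected codeword c = 011110011000011

Compute s = H r^T mod 2 one row at a time:
  s_1 = 1 + 0 + 0 + 0 + 0 + 0 + 1 + 1 = 3 ≡ 1 (mod 2).
  s_2 = 1 + 1 + 0 + 0 + 0 + 0 + 1 + 1 = 4 ≡ 0 (mod 2).
  s_3 = 1 + 1 + 0 + 0 + 0 + 0 + 1 + 1 = 4 ≡ 0 (mod 2).
  s_4 = 0 + 1 + 1 + 0 + 0 + 0 + 0 + 1 = 3 ≡ 1 (mod 2).
s = (1, 0, 0, 1)^T — this equals column 9 of H (binary 1001), so error is at position 9.
Correct: flip bit 9 of r = 011110010000011 to get c = 011110011000011.


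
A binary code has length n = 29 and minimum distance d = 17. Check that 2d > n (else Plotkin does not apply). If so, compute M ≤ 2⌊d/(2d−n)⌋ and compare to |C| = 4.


Plotkin bound M ≤ 6; given |C| = 4 ≤ bound (satisfied).

Check applicability: 2d = 34, n = 29.
2d − n = 5 > 0, so Plotkin applies.
Compute d/(2d−n) = 17/5 ≈ 3.4000.
⌊d/(2d−n)⌋ = 3.
Plotkin bound: M ≤ 2·3 = 6.
Given |C| = 4, check: satisfied.
This |C| is below the Plotkin bound.


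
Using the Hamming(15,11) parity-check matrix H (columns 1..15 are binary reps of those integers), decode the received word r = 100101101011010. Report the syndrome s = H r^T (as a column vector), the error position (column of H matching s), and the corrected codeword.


s = (0, 1, 0, 0)^T, error position = 4, corrected codeword c = 100001101011010

Compute s = H r^T mod 2 one row at a time:
  s_1 = 0 + 1 + 0 + 1 + 1 + 0 + 1 + 0 = 4 ≡ 0 (mod 2).
  s_2 = 1 + 0 + 1 + 1 + 1 + 0 + 1 + 0 = 5 ≡ 1 (mod 2).
  s_3 = 0 + 0 + 1 + 1 + 0 + 1 + 1 + 0 = 4 ≡ 0 (mod 2).
  s_4 = 1 + 0 + 0 + 1 + 1 + 1 + 0 + 0 = 4 ≡ 0 (mod 2).
s = (0, 1, 0, 0)^T — this equals column 4 of H (binary 0100), so error is at position 4.
Correct: flip bit 4 of r = 100101101011010 to get c = 100001101011010.


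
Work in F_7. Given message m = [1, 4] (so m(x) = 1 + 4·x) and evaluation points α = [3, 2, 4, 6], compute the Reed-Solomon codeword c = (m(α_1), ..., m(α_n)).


c = [6, 2, 3, 4]

Message polynomial: m(x) = 1 + 4·x (mod 7).
For each evaluation point α_i, compute m(α_i) mod 7:
  α_1 = 3: Horner steps 4 → 6, so m(3) = 6.
  α_2 = 2: Horner steps 4 → 2, so m(2) = 2.
  α_3 = 4: Horner steps 4 → 3, so m(4) = 3.
  α_4 = 6: Horner steps 4 → 4, so m(6) = 4.
Codeword c = [6, 2, 3, 4] ∈ F_7^4.


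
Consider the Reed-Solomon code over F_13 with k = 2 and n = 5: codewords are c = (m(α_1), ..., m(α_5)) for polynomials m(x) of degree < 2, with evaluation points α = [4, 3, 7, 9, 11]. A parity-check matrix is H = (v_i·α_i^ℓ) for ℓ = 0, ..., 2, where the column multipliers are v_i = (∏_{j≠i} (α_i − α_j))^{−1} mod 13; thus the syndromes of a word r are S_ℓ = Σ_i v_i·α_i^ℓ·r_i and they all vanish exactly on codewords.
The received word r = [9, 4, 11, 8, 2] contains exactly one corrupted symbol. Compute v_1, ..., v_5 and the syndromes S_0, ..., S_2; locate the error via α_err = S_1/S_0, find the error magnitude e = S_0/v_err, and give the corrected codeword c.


S = (6, 1, 11), error at position 5, error magnitude e = 10, c = [9, 4, 11, 8, 5].

Step 1: column multipliers v_i = (∏_{j≠i}(α_i − α_j))^{−1} mod 13.
  i = 1 (α = 4): (4−3)(4−7)(4−9)(4−11) = 1·(−3)·(−5)·(−7) = −105 ≡ 12, so v_1 = 12^{−1} = 12 (mod 13).
  i = 2 (α = 3): (3−4)(3−7)(3−9)(3−11) = (−1)·(−4)·(−6)·(−8) = 192 ≡ 10, so v_2 = 10^{−1} = 4 (mod 13).
  i = 3 (α = 7): (7−4)(7−3)(7−9)(7−11) = 3·4·(−2)·(−4) = 96 ≡ 5, so v_3 = 5^{−1} = 8 (mod 13).
  i = 4 (α = 9): (9−4)(9−3)(9−7)(9−11) = 5·6·2·(−2) = −120 ≡ 10, so v_4 = 10^{−1} = 4 (mod 13).
  i = 5 (α = 11): (11−4)(11−3)(11−7)(11−9) = 7·8·4·2 = 448 ≡ 6, so v_5 = 6^{−1} = 11 (mod 13).
  v = [12, 4, 8, 4, 11].
Step 2: syndromes of r = [9, 4, 11, 8, 2] (all sums mod 13).
  S_0 = Σ v_i r_i = 12·9 + 4·4 + 8·11 + 4·8 + 11·2 = 266 ≡ 6.
  S_1 = Σ v_i α_i r_i = 12·4·9 + 4·3·4 + 8·7·11 + 4·9·8 + 11·11·2 = 1626 ≡ 1.
  α_i^2 mod 13 = [3, 9, 10, 3, 4].
  S_2 = Σ v_i α_i^2 r_i = 12·3·9 + 4·9·4 + 8·10·11 + 4·3·8 + 11·4·2 = 1532 ≡ 11.
  S = (6, 1, 11) ≠ 0, so r is not a codeword (an error is present).
Step 3: locate the error. For a single error e at position i, S_ℓ = v_i·e·α_i^ℓ, so α_err = S_1/S_0.
  S_0^{−1} = 6^{−1} = 11 (mod 13), so α_err = 1·11 = 11 ≡ 11 = α_5. Error position i = 5.
  Consistency check: S_2/S_1 = 11·1 = 11 ≡ 11 = α_err ✓ (single-error assumption holds).
Step 4: error magnitude e = S_0/v_5 = S_0·∏_{j≠5}(α_5 − α_j) = 6·6 = 36 ≡ 10 (mod 13).
Step 5: correct position 5: c_5 = r_5 − e = 2 − 10 ≡ 5 (mod 13). Hence c = [9, 4, 11, 8, 5].
  Check: interpolating c through the α_i gives m(x) = 2 + 5·x (degree < 2) with m(α_i) = c_i for every i, so c is indeed a codeword.


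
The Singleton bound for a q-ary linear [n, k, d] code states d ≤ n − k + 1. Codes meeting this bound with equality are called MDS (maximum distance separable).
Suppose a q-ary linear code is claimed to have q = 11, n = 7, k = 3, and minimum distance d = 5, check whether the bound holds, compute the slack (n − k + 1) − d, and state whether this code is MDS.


Singleton RHS = n − k + 1 = 5, slack = 0, bound satisfied, MDS.

Singleton bound: d ≤ n − k + 1.
Here n = 7, k = 3, so n − k + 1 = 5.
Given d = 5, check d ≤ 5: YES.
Slack = (n − k + 1) − d = 0.
The code is MDS (slack = 0).
Description: the claimed parameters are [7, 3, 5]_11; such a code would be MDS (meets Singleton bound).


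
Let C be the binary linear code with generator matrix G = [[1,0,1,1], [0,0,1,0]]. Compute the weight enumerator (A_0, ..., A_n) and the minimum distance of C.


Weight distribution: A_0 = 1, A_1 = 1, A_2 = 1, A_3 = 1. Minimum distance d = 1.

Enumerate all 2^2 = 4 messages m ∈ F_2^2.
For each, compute codeword c = mG in F_2^4, then tally its weight.
  m = 00 → c = 0000, weight = 0.
  m = 10 → c = 1011, weight = 3.
  m = 01 → c = 0010, weight = 1.
  m = 11 → c = 1001, weight = 2.
Tally weights:
  weight 0: 1 codewords.
  weight 1: 1 codewords.
  weight 2: 1 codewords.
  weight 3: 1 codewords.
Minimum distance d = smallest w > 0 with A_w > 0 = 1.
Sanity: Σ A_w = 4 = 2^2 = 4 ✓.


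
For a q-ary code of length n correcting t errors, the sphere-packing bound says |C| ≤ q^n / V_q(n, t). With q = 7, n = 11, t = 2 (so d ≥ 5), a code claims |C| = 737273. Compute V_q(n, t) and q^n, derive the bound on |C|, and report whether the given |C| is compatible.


V_q(n, t) = 2047, q^n = 1977326743, Hamming bound = 965963, |C| = 737273 ≤ bound (satisfied).

Step 1: Compute V_q(n, t) = Σ_{j=0}^2 C(n, j) (q−1)^j.
  j = 0: C(11,0)·(6)^0 = 1·1 = 1.
  j = 1: C(11,1)·(6)^1 = 11·6 = 66.
  j = 2: C(11,2)·(6)^2 = 55·36 = 1980.
  V_q(n, t) = 1 + 66 + 1980 = 2047.
Step 2: q^n = 7^11 = 1977326743.
Step 3: Hamming bound ⌊q^n / V_q(n,t)⌋ = ⌊1977326743/2047⌋ = 965963.
Step 4: Compare |C| = 737273 to 965963: satisfied.
The claimed |C| lies below the Hamming bound.


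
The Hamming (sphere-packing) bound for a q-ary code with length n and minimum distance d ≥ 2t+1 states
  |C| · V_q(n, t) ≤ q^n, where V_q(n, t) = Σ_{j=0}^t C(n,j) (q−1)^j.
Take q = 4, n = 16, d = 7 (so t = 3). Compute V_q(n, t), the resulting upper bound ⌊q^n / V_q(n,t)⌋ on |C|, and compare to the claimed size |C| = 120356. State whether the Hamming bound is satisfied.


V_q(n, t) = 16249, q^n = 4294967296, Hamming bound = 264321, |C| = 120356 ≤ bound (satisfied).

Step 1: Compute V_q(n, t) = Σ_{j=0}^3 C(n, j) (q−1)^j.
  j = 0: C(16,0)·(3)^0 = 1·1 = 1.
  j = 1: C(16,1)·(3)^1 = 16·3 = 48.
  j = 2: C(16,2)·(3)^2 = 120·9 = 1080.
  j = 3: C(16,3)·(3)^3 = 560·27 = 15120.
  V_q(n, t) = 1 + 48 + 1080 + 15120 = 16249.
Step 2: q^n = 4^16 = 4294967296.
Step 3: Hamming bound ⌊q^n / V_q(n,t)⌋ = ⌊4294967296/16249⌋ = 264321.
Step 4: Compare |C| = 120356 to 264321: satisfied.
The claimed |C| lies below the Hamming bound.


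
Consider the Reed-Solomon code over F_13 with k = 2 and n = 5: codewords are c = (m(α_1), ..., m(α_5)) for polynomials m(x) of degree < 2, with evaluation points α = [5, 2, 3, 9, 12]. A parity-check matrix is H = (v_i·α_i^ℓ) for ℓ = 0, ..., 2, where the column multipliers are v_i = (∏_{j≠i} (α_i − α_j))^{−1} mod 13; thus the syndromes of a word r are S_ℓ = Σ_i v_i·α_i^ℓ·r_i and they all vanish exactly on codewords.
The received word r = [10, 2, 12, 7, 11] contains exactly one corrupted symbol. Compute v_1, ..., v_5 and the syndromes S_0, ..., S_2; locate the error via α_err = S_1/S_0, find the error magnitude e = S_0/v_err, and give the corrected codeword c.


S = (9, 6, 4), error at position 1, error magnitude e = 4, c = [6, 2, 12, 7, 11].

Step 1: column multipliers v_i = (∏_{j≠i}(α_i − α_j))^{−1} mod 13.
  i = 1 (α = 5): (5−2)(5−3)(5−9)(5−12) = 3·2·(−4)·(−7) = 168 ≡ 12, so v_1 = 12^{−1} = 12 (mod 13).
  i = 2 (α = 2): (2−5)(2−3)(2−9)(2−12) = (−3)·(−1)·(−7)·(−10) = 210 ≡ 2, so v_2 = 2^{−1} = 7 (mod 13).
  i = 3 (α = 3): (3−5)(3−2)(3−9)(3−12) = (−2)·1·(−6)·(−9) = −108 ≡ 9, so v_3 = 9^{−1} = 3 (mod 13).
  i = 4 (α = 9): (9−5)(9−2)(9−3)(9−12) = 4·7·6·(−3) = −504 ≡ 3, so v_4 = 3^{−1} = 9 (mod 13).
  i = 5 (α = 12): (12−5)(12−2)(12−3)(12−9) = 7·10·9·3 = 1890 ≡ 5, so v_5 = 5^{−1} = 8 (mod 13).
  v = [12, 7, 3, 9, 8].
Step 2: syndromes of r = [10, 2, 12, 7, 11] (all sums mod 13).
  S_0 = Σ v_i r_i = 12·10 + 7·2 + 3·12 + 9·7 + 8·11 = 321 ≡ 9.
  S_1 = Σ v_i α_i r_i = 12·5·10 + 7·2·2 + 3·3·12 + 9·9·7 + 8·12·11 = 2359 ≡ 6.
  α_i^2 mod 13 = [12, 4, 9, 3, 1].
  S_2 = Σ v_i α_i^2 r_i = 12·12·10 + 7·4·2 + 3·9·12 + 9·3·7 + 8·1·11 = 2097 ≡ 4.
  S = (9, 6, 4) ≠ 0, so r is not a codeword (an error is present).
Step 3: locate the error. For a single error e at position i, S_ℓ = v_i·e·α_i^ℓ, so α_err = S_1/S_0.
  S_0^{−1} = 9^{−1} = 3 (mod 13), so α_err = 6·3 = 18 ≡ 5 = α_1. Error position i = 1.
  Consistency check: S_2/S_1 = 4·11 = 44 ≡ 5 = α_err ✓ (single-error assumption holds).
Step 4: error magnitude e = S_0/v_1 = S_0·∏_{j≠1}(α_1 − α_j) = 9·12 = 108 ≡ 4 (mod 13).
Step 5: correct position 1: c_1 = r_1 − e = 10 − 4 ≡ 6 (mod 13). Hence c = [6, 2, 12, 7, 11].
  Check: interpolating c through the α_i gives m(x) = 8 + 10·x (degree < 2) with m(α_i) = c_i for every i, so c is indeed a codeword.


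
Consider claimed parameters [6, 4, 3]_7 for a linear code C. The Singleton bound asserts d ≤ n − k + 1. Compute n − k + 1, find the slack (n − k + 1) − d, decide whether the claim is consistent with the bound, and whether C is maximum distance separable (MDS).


Singleton RHS = n − k + 1 = 3, slack = 0, bound satisfied, MDS.

Singleton bound: d ≤ n − k + 1.
Here n = 6, k = 4, so n − k + 1 = 3.
Given d = 3, check d ≤ 3: YES.
Slack = (n − k + 1) − d = 0.
The code is MDS (slack = 0).
Description: the claimed parameters are [6, 4, 3]_7; such a code would be MDS (meets Singleton bound).


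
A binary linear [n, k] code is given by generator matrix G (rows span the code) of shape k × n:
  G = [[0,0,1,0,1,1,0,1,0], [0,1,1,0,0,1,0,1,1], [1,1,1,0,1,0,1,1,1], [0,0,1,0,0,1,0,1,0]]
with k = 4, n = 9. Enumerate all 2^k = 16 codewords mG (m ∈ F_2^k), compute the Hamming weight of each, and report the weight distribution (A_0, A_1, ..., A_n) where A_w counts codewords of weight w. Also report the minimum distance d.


Weight distribution: A_0 = 1, A_1 = 1, A_2 = 1, A_3 = 3, A_4 = 3, A_5 = 3, A_6 = 3, A_7 = 1. Minimum distance d = 1.

Enumerate all 2^4 = 16 messages m ∈ F_2^4.
For each, compute codeword c = mG in F_2^9, then tally its weight.
  m = 0000 → c = 000000000, weight = 0.
  m = 1000 → c = 001011010, weight = 4.
  m = 0100 → c = 011001011, weight = 5.
  m = 1100 → c = 010010001, weight = 3.
  m = 0010 → c = 111010111, weight = 7.
  m = 1010 → c = 110001101, weight = 5.
  m = 0110 → c = 100011100, weight = 4.
  m = 1110 → c = 101000110, weight = 4.
  m = 0001 → c = 001001010, weight = 3.
  m = 1001 → c = 000010000, weight = 1.
  m = 0101 → c = 010000001, weight = 2.
  m = 1101 → c = 011011011, weight = 6.
  m = 0011 → c = 110011101, weight = 6.
  m = 1011 → c = 111000111, weight = 6.
  m = 0111 → c = 101010110, weight = 5.
  m = 1111 → c = 100001100, weight = 3.
Tally weights:
  weight 0: 1 codewords.
  weight 1: 1 codewords.
  weight 2: 1 codewords.
  weight 3: 3 codewords.
  weight 4: 3 codewords.
  weight 5: 3 codewords.
  weight 6: 3 codewords.
  weight 7: 1 codewords.
Minimum distance d = smallest w > 0 with A_w > 0 = 1.
Sanity: Σ A_w = 16 = 2^4 = 16 ✓.


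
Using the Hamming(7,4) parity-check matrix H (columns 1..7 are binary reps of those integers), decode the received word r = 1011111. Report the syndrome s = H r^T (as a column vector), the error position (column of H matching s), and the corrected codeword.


s = (0, 1, 0)^T, error position = 2, corrected codeword c = 1111111

Compute s = H r^T mod 2 one row at a time:
  s_1 = 1 + 1 + 1 + 1 = 4 ≡ 0 (mod 2).
  s_2 = 0 + 1 + 1 + 1 = 3 ≡ 1 (mod 2).
  s_3 = 1 + 1 + 1 + 1 = 4 ≡ 0 (mod 2).
s = (0, 1, 0)^T — this equals column 2 of H (binary 010), so error is at position 2.
Correct: flip bit 2 of r = 1011111 to get c = 1111111.


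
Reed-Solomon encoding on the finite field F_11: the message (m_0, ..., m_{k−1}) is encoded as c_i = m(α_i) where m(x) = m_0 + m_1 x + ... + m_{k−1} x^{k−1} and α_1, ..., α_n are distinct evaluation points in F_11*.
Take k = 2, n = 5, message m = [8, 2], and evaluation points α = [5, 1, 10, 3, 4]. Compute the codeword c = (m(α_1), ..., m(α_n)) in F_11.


c = [7, 10, 6, 3, 5]

Message polynomial: m(x) = 8 + 2·x (mod 11).
For each evaluation point α_i, compute m(α_i) mod 11:
  α_1 = 5: Horner steps 2 → 7, so m(5) = 7.
  α_2 = 1: Horner steps 2 → 10, so m(1) = 10.
  α_3 = 10: Horner steps 2 → 6, so m(10) = 6.
  α_4 = 3: Horner steps 2 → 3, so m(3) = 3.
  α_5 = 4: Horner steps 2 → 5, so m(4) = 5.
Codeword c = [7, 10, 6, 3, 5] ∈ F_11^5.


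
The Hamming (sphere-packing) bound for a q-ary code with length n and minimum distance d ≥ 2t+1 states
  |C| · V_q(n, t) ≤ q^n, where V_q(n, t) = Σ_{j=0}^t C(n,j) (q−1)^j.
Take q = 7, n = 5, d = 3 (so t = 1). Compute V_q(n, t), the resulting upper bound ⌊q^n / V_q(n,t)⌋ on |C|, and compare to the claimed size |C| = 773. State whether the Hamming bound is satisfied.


V_q(n, t) = 31, q^n = 16807, Hamming bound = 542, |C| = 773 > bound (violated).

Step 1: Compute V_q(n, t) = Σ_{j=0}^1 C(n, j) (q−1)^j.
  j = 0: C(5,0)·(6)^0 = 1·1 = 1.
  j = 1: C(5,1)·(6)^1 = 5·6 = 30.
  V_q(n, t) = 1 + 30 = 31.
Step 2: q^n = 7^5 = 16807.
Step 3: Hamming bound ⌊q^n / V_q(n,t)⌋ = ⌊16807/31⌋ = 542.
Step 4: Compare |C| = 773 to 542: violated.
The claimed |C| lies above the Hamming bound, so no 7-ary code of length 5 with d ≥ 3 can have 773 codewords.


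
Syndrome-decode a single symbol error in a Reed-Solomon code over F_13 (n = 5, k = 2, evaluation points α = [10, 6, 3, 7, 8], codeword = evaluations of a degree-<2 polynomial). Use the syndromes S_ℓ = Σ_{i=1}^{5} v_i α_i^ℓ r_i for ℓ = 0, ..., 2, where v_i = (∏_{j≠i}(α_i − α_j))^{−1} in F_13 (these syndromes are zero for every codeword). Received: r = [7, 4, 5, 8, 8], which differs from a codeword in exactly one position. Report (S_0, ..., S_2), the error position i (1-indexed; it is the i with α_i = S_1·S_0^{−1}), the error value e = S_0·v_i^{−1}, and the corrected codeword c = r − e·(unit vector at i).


S = (8, 12, 5), error at position 5, error magnitude e = 9, c = [7, 4, 5, 8, 12].

Step 1: column multipliers v_i = (∏_{j≠i}(α_i − α_j))^{−1} mod 13.
  i = 1 (α = 10): (10−6)(10−3)(10−7)(10−8) = 4·7·3·2 = 168 ≡ 12, so v_1 = 12^{−1} = 12 (mod 13).
  i = 2 (α = 6): (6−10)(6−3)(6−7)(6−8) = (−4)·3·(−1)·(−2) = −24 ≡ 2, so v_2 = 2^{−1} = 7 (mod 13).
  i = 3 (α = 3): (3−10)(3−6)(3−7)(3−8) = (−7)·(−3)·(−4)·(−5) = 420 ≡ 4, so v_3 = 4^{−1} = 10 (mod 13).
  i = 4 (α = 7): (7−10)(7−6)(7−3)(7−8) = (−3)·1·4·(−1) = 12 ≡ 12, so v_4 = 12^{−1} = 12 (mod 13).
  i = 5 (α = 8): (8−10)(8−6)(8−3)(8−7) = (−2)·2·5·1 = −20 ≡ 6, so v_5 = 6^{−1} = 11 (mod 13).
  v = [12, 7, 10, 12, 11].
Step 2: syndromes of r = [7, 4, 5, 8, 8] (all sums mod 13).
  S_0 = Σ v_i r_i = 12·7 + 7·4 + 10·5 + 12·8 + 11·8 = 346 ≡ 8.
  S_1 = Σ v_i α_i r_i = 12·10·7 + 7·6·4 + 10·3·5 + 12·7·8 + 11·8·8 = 2534 ≡ 12.
  α_i^2 mod 13 = [9, 10, 9, 10, 12].
  S_2 = Σ v_i α_i^2 r_i = 12·9·7 + 7·10·4 + 10·9·5 + 12·10·8 + 11·12·8 = 3502 ≡ 5.
  S = (8, 12, 5) ≠ 0, so r is not a codeword (an error is present).
Step 3: locate the error. For a single error e at position i, S_ℓ = v_i·e·α_i^ℓ, so α_err = S_1/S_0.
  S_0^{−1} = 8^{−1} = 5 (mod 13), so α_err = 12·5 = 60 ≡ 8 = α_5. Error position i = 5.
  Consistency check: S_2/S_1 = 5·12 = 60 ≡ 8 = α_err ✓ (single-error assumption holds).
Step 4: error magnitude e = S_0/v_5 = S_0·∏_{j≠5}(α_5 − α_j) = 8·6 = 48 ≡ 9 (mod 13).
Step 5: correct position 5: c_5 = r_5 − e = 8 − 9 ≡ 12 (mod 13). Hence c = [7, 4, 5, 8, 12].
  Check: interpolating c through the α_i gives m(x) = 6 + 4·x (degree < 2) with m(α_i) = c_i for every i, so c is indeed a codeword.


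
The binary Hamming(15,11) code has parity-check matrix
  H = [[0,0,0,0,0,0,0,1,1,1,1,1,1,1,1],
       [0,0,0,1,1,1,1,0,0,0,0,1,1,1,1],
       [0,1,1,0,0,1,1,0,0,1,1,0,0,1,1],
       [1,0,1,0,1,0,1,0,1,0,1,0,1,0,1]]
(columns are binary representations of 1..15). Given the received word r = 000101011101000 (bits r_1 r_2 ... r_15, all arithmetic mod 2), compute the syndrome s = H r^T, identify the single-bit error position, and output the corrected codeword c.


s = (0, 1, 0, 1)^T, error position = 5, corrected codeword c = 000111011101000

Compute s = H r^T mod 2 one row at a time:
  s_1 = 1 + 1 + 1 + 0 + 1 + 0 + 0 + 0 = 4 ≡ 0 (mod 2).
  s_2 = 1 + 0 + 1 + 0 + 1 + 0 + 0 + 0 = 3 ≡ 1 (mod 2).
  s_3 = 0 + 0 + 1 + 0 + 1 + 0 + 0 + 0 = 2 ≡ 0 (mod 2).
  s_4 = 0 + 0 + 0 + 0 + 1 + 0 + 0 + 0 = 1 ≡ 1 (mod 2).
s = (0, 1, 0, 1)^T — this equals column 5 of H (binary 0101), so error is at position 5.
Correct: flip bit 5 of r = 000101011101000 to get c = 000111011101000.


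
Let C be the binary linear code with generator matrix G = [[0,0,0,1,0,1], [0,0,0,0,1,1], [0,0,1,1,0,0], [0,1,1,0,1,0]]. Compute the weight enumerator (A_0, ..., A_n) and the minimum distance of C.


Weight distribution: A_0 = 1, A_1 = 1, A_2 = 6, A_3 = 6, A_4 = 1, A_5 = 1. Minimum distance d = 1.

Enumerate all 2^4 = 16 messages m ∈ F_2^4.
For each, compute codeword c = mG in F_2^6, then tally its weight.
  m = 0000 → c = 000000, weight = 0.
  m = 1000 → c = 000101, weight = 2.
  m = 0100 → c = 000011, weight = 2.
  m = 1100 → c = 000110, weight = 2.
  m = 0010 → c = 001100, weight = 2.
  m = 1010 → c = 001001, weight = 2.
  m = 0110 → c = 001111, weight = 4.
  m = 1110 → c = 001010, weight = 2.
  m = 0001 → c = 011010, weight = 3.
  m = 1001 → c = 011111, weight = 5.
  m = 0101 → c = 011001, weight = 3.
  m = 1101 → c = 011100, weight = 3.
  m = 0011 → c = 010110, weight = 3.
  m = 1011 → c = 010011, weight = 3.
  m = 0111 → c = 010101, weight = 3.
  m = 1111 → c = 010000, weight = 1.
Tally weights:
  weight 0: 1 codewords.
  weight 1: 1 codewords.
  weight 2: 6 codewords.
  weight 3: 6 codewords.
  weight 4: 1 codewords.
  weight 5: 1 codewords.
Minimum distance d = smallest w > 0 with A_w > 0 = 1.
Sanity: Σ A_w = 16 = 2^4 = 16 ✓.


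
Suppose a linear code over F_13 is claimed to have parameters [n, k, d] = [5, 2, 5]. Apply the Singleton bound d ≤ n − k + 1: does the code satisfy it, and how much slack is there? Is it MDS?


Singleton RHS = n − k + 1 = 4, slack = -1, bound violated (no such code; not MDS).

Singleton bound: d ≤ n − k + 1.
Here n = 5, k = 2, so n − k + 1 = 4.
Given d = 5, check d ≤ 4: NO.
Slack = (n − k + 1) − d = -1.
The slack is negative: d = 5 exceeds n − k + 1 = 4 by 1, so the Singleton bound is violated and no linear [5, 2, 5]_13 code can exist. In particular it is not MDS (MDS requires d = n − k + 1 exactly).
Description: the claimed parameters are [5, 2, 5]_13; such a code would be impossible (violates the Singleton bound).


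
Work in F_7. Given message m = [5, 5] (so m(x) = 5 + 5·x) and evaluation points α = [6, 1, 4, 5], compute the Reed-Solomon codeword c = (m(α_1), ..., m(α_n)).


c = [0, 3, 4, 2]

Message polynomial: m(x) = 5 + 5·x (mod 7).
For each evaluation point α_i, compute m(α_i) mod 7:
  α_1 = 6: Horner steps 5 → 0, so m(6) = 0.
  α_2 = 1: Horner steps 5 → 3, so m(1) = 3.
  α_3 = 4: Horner steps 5 → 4, so m(4) = 4.
  α_4 = 5: Horner steps 5 → 2, so m(5) = 2.
Codeword c = [0, 3, 4, 2] ∈ F_7^4.


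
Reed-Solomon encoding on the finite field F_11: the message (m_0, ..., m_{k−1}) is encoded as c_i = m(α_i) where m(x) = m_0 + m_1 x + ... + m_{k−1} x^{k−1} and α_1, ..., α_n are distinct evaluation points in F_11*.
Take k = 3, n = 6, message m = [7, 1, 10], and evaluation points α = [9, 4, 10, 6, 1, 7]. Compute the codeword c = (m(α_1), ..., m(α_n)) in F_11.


c = [1, 6, 5, 10, 7, 9]

Message polynomial: m(x) = 7 + 1·x + 10·x^2 (mod 11).
For each evaluation point α_i, compute m(α_i) mod 11:
  α_1 = 9: Horner steps 10 → 3 → 1, so m(9) = 1.
  α_2 = 4: Horner steps 10 → 8 → 6, so m(4) = 6.
  α_3 = 10: Horner steps 10 → 2 → 5, so m(10) = 5.
  α_4 = 6: Horner steps 10 → 6 → 10, so m(6) = 10.
  α_5 = 1: Horner steps 10 → 0 → 7, so m(1) = 7.
  α_6 = 7: Horner steps 10 → 5 → 9, so m(7) = 9.
Codeword c = [1, 6, 5, 10, 7, 9] ∈ F_11^6.


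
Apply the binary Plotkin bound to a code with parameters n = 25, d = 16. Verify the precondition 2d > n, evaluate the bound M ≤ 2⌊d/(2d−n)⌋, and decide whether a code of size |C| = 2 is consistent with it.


Plotkin bound M ≤ 4; given |C| = 2 ≤ bound (satisfied).

Check applicability: 2d = 32, n = 25.
2d − n = 7 > 0, so Plotkin applies.
Compute d/(2d−n) = 16/7 ≈ 2.2857.
⌊d/(2d−n)⌋ = 2.
Plotkin bound: M ≤ 2·2 = 4.
Given |C| = 2, check: satisfied.
This |C| is below the Plotkin bound.


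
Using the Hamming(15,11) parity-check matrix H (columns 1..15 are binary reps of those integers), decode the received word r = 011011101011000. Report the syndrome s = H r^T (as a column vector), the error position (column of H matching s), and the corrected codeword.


s = (1, 0, 1, 1)^T, error position = 11, corrected codeword c = 011011101001000

Compute s = H r^T mod 2 one row at a time:
  s_1 = 0 + 1 + 0 + 1 + 1 + 0 + 0 + 0 = 3 ≡ 1 (mod 2).
  s_2 = 0 + 1 + 1 + 1 + 1 + 0 + 0 + 0 = 4 ≡ 0 (mod 2).
  s_3 = 1 + 1 + 1 + 1 + 0 + 1 + 0 + 0 = 5 ≡ 1 (mod 2).
  s_4 = 0 + 1 + 1 + 1 + 1 + 1 + 0 + 0 = 5 ≡ 1 (mod 2).
s = (1, 0, 1, 1)^T — this equals column 11 of H (binary 1011), so error is at position 11.
Correct: flip bit 11 of r = 011011101011000 to get c = 011011101001000.


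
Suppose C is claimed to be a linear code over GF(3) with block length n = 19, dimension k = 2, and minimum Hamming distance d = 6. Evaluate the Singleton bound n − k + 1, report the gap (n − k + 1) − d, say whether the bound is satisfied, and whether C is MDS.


Singleton RHS = n − k + 1 = 18, slack = 12, bound satisfied, not MDS.

Singleton bound: d ≤ n − k + 1.
Here n = 19, k = 2, so n − k + 1 = 18.
Given d = 6, check d ≤ 18: YES.
Slack = (n − k + 1) − d = 12.
The code is NOT MDS (slack = 12 > 0).
Description: the claimed parameters are [19, 2, 6]_3; such a code would be non-MDS.


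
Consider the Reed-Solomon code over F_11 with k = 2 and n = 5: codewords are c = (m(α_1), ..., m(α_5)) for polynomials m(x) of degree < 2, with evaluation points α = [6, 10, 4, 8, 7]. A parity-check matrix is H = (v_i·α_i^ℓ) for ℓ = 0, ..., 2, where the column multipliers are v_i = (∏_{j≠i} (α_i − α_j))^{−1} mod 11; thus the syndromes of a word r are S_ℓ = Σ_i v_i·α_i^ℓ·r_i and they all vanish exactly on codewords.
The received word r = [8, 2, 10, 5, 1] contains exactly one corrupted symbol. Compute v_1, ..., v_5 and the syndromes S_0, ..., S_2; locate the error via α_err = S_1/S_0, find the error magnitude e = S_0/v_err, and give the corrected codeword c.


S = (10, 7, 6), error at position 3, error magnitude e = 10, c = [8, 2, 0, 5, 1].

Step 1: column multipliers v_i = (∏_{j≠i}(α_i − α_j))^{−1} mod 11.
  i = 1 (α = 6): (6−10)(6−4)(6−8)(6−7) = (−4)·2·(−2)·(−1) = −16 ≡ 6, so v_1 = 6^{−1} = 2 (mod 11).
  i = 2 (α = 10): (10−6)(10−4)(10−8)(10−7) = 4·6·2·3 = 144 ≡ 1, so v_2 = 1^{−1} = 1 (mod 11).
  i = 3 (α = 4): (4−6)(4−10)(4−8)(4−7) = (−2)·(−6)·(−4)·(−3) = 144 ≡ 1, so v_3 = 1^{−1} = 1 (mod 11).
  i = 4 (α = 8): (8−6)(8−10)(8−4)(8−7) = 2·(−2)·4·1 = −16 ≡ 6, so v_4 = 6^{−1} = 2 (mod 11).
  i = 5 (α = 7): (7−6)(7−10)(7−4)(7−8) = 1·(−3)·3·(−1) = 9 ≡ 9, so v_5 = 9^{−1} = 5 (mod 11).
  v = [2, 1, 1, 2, 5].
Step 2: syndromes of r = [8, 2, 10, 5, 1] (all sums mod 11).
  S_0 = Σ v_i r_i = 2·8 + 1·2 + 1·10 + 2·5 + 5·1 = 43 ≡ 10.
  S_1 = Σ v_i α_i r_i = 2·6·8 + 1·10·2 + 1·4·10 + 2·8·5 + 5·7·1 = 271 ≡ 7.
  α_i^2 mod 11 = [3, 1, 5, 9, 5].
  S_2 = Σ v_i α_i^2 r_i = 2·3·8 + 1·1·2 + 1·5·10 + 2·9·5 + 5·5·1 = 215 ≡ 6.
  S = (10, 7, 6) ≠ 0, so r is not a codeword (an error is present).
Step 3: locate the error. For a single error e at position i, S_ℓ = v_i·e·α_i^ℓ, so α_err = S_1/S_0.
  S_0^{−1} = 10^{−1} = 10 (mod 11), so α_err = 7·10 = 70 ≡ 4 = α_3. Error position i = 3.
  Consistency check: S_2/S_1 = 6·8 = 48 ≡ 4 = α_err ✓ (single-error assumption holds).
Step 4: error magnitude e = S_0/v_3 = S_0·∏_{j≠3}(α_3 − α_j) = 10·1 = 10 ≡ 10 (mod 11).
Step 5: correct position 3: c_3 = r_3 − e = 10 − 10 ≡ 0 (mod 11). Hence c = [8, 2, 0, 5, 1].
  Check: interpolating c through the α_i gives m(x) = 6 + 4·x (degree < 2) with m(α_i) = c_i for every i, so c is indeed a codeword.


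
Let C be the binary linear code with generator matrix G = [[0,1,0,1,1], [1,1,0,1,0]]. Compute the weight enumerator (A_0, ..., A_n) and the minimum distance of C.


Weight distribution: A_0 = 1, A_2 = 1, A_3 = 2. Minimum distance d = 2.

Enumerate all 2^2 = 4 messages m ∈ F_2^2.
For each, compute codeword c = mG in F_2^5, then tally its weight.
  m = 00 → c = 00000, weight = 0.
  m = 10 → c = 01011, weight = 3.
  m = 01 → c = 11010, weight = 3.
  m = 11 → c = 10001, weight = 2.
Tally weights:
  weight 0: 1 codewords.
  weight 2: 1 codewords.
  weight 3: 2 codewords.
Minimum distance d = smallest w > 0 with A_w > 0 = 2.
Sanity: Σ A_w = 4 = 2^2 = 4 ✓.


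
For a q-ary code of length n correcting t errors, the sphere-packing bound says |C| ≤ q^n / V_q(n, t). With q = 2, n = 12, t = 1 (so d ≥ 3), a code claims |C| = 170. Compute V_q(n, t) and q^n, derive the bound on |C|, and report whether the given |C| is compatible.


V_q(n, t) = 13, q^n = 4096, Hamming bound = 315, |C| = 170 ≤ bound (satisfied).

Step 1: Compute V_q(n, t) = Σ_{j=0}^1 C(n, j) (q−1)^j.
  j = 0: C(12,0)·(1)^0 = 1·1 = 1.
  j = 1: C(12,1)·(1)^1 = 12·1 = 12.
  V_q(n, t) = 1 + 12 = 13.
Step 2: q^n = 2^12 = 4096.
Step 3: Hamming bound ⌊q^n / V_q(n,t)⌋ = ⌊4096/13⌋ = 315.
Step 4: Compare |C| = 170 to 315: satisfied.
The claimed |C| lies below the Hamming bound.


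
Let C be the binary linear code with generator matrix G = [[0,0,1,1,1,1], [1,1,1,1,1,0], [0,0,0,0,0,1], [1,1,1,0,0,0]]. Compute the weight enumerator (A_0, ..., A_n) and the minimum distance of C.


Weight distribution: A_0 = 1, A_1 = 2, A_2 = 3, A_3 = 4, A_4 = 3, A_5 = 2, A_6 = 1. Minimum distance d = 1.

Enumerate all 2^4 = 16 messages m ∈ F_2^4.
For each, compute codeword c = mG in F_2^6, then tally its weight.
  m = 0000 → c = 000000, weight = 0.
  m = 1000 → c = 001111, weight = 4.
  m = 0100 → c = 111110, weight = 5.
  m = 1100 → c = 110001, weight = 3.
  m = 0010 → c = 000001, weight = 1.
  m = 1010 → c = 001110, weight = 3.
  m = 0110 → c = 111111, weight = 6.
  m = 1110 → c = 110000, weight = 2.
  m = 0001 → c = 111000, weight = 3.
  m = 1001 → c = 110111, weight = 5.
  m = 0101 → c = 000110, weight = 2.
  m = 1101 → c = 001001, weight = 2.
  m = 0011 → c = 111001, weight = 4.
  m = 1011 → c = 110110, weight = 4.
  m = 0111 → c = 000111, weight = 3.
  m = 1111 → c = 001000, weight = 1.
Tally weights:
  weight 0: 1 codewords.
  weight 1: 2 codewords.
  weight 2: 3 codewords.
  weight 3: 4 codewords.
  weight 4: 3 codewords.
  weight 5: 2 codewords.
  weight 6: 1 codewords.
Minimum distance d = smallest w > 0 with A_w > 0 = 1.
Sanity: Σ A_w = 16 = 2^4 = 16 ✓.


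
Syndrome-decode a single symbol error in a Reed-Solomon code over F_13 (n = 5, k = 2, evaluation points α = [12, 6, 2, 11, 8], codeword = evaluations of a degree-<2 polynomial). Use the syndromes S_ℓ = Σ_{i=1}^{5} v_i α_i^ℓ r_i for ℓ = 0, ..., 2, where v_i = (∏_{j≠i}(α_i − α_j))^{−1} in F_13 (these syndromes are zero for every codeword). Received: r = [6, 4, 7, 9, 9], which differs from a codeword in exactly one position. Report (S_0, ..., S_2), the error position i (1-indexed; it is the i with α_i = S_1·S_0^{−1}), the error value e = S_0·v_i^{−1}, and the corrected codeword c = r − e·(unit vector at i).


S = (8, 10, 6), error at position 4, error magnitude e = 12, c = [6, 4, 7, 10, 9].

Step 1: column multipliers v_i = (∏_{j≠i}(α_i − α_j))^{−1} mod 13.
  i = 1 (α = 12): (12−6)(12−2)(12−11)(12−8) = 6·10·1·4 = 240 ≡ 6, so v_1 = 6^{−1} = 11 (mod 13).
  i = 2 (α = 6): (6−12)(6−2)(6−11)(6−8) = (−6)·4·(−5)·(−2) = −240 ≡ 7, so v_2 = 7^{−1} = 2 (mod 13).
  i = 3 (α = 2): (2−12)(2−6)(2−11)(2−8) = (−10)·(−4)·(−9)·(−6) = 2160 ≡ 2, so v_3 = 2^{−1} = 7 (mod 13).
  i = 4 (α = 11): (11−12)(11−6)(11−2)(11−8) = (−1)·5·9·3 = −135 ≡ 8, so v_4 = 8^{−1} = 5 (mod 13).
  i = 5 (α = 8): (8−12)(8−6)(8−2)(8−11) = (−4)·2·6·(−3) = 144 ≡ 1, so v_5 = 1^{−1} = 1 (mod 13).
  v = [11, 2, 7, 5, 1].
Step 2: syndromes of r = [6, 4, 7, 9, 9] (all sums mod 13).
  S_0 = Σ v_i r_i = 11·6 + 2·4 + 7·7 + 5·9 + 1·9 = 177 ≡ 8.
  S_1 = Σ v_i α_i r_i = 11·12·6 + 2·6·4 + 7·2·7 + 5·11·9 + 1·8·9 = 1505 ≡ 10.
  α_i^2 mod 13 = [1, 10, 4, 4, 12].
  S_2 = Σ v_i α_i^2 r_i = 11·1·6 + 2·10·4 + 7·4·7 + 5·4·9 + 1·12·9 = 630 ≡ 6.
  S = (8, 10, 6) ≠ 0, so r is not a codeword (an error is present).
Step 3: locate the error. For a single error e at position i, S_ℓ = v_i·e·α_i^ℓ, so α_err = S_1/S_0.
  S_0^{−1} = 8^{−1} = 5 (mod 13), so α_err = 10·5 = 50 ≡ 11 = α_4. Error position i = 4.
  Consistency check: S_2/S_1 = 6·4 = 24 ≡ 11 = α_err ✓ (single-error assumption holds).
Step 4: error magnitude e = S_0/v_4 = S_0·∏_{j≠4}(α_4 − α_j) = 8·8 = 64 ≡ 12 (mod 13).
Step 5: correct position 4: c_4 = r_4 − e = 9 − 12 ≡ 10 (mod 13). Hence c = [6, 4, 7, 10, 9].
  Check: interpolating c through the α_i gives m(x) = 2 + 9·x (degree < 2) with m(α_i) = c_i for every i, so c is indeed a codeword.


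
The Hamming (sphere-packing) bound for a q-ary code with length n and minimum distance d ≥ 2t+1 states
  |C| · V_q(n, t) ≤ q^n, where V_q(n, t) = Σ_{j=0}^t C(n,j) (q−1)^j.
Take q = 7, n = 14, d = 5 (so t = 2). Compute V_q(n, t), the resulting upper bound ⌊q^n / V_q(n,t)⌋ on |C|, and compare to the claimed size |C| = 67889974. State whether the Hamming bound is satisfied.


V_q(n, t) = 3361, q^n = 678223072849, Hamming bound = 201792047, |C| = 67889974 ≤ bound (satisfied).

Step 1: Compute V_q(n, t) = Σ_{j=0}^2 C(n, j) (q−1)^j.
  j = 0: C(14,0)·(6)^0 = 1·1 = 1.
  j = 1: C(14,1)·(6)^1 = 14·6 = 84.
  j = 2: C(14,2)·(6)^2 = 91·36 = 3276.
  V_q(n, t) = 1 + 84 + 3276 = 3361.
Step 2: q^n = 7^14 = 678223072849.
Step 3: Hamming bound ⌊q^n / V_q(n,t)⌋ = ⌊678223072849/3361⌋ = 201792047.
Step 4: Compare |C| = 67889974 to 201792047: satisfied.
The claimed |C| lies below the Hamming bound.


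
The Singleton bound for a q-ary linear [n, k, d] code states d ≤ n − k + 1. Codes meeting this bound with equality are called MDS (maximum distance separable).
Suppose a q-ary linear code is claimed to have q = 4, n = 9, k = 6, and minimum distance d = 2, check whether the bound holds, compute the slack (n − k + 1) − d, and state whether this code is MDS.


Singleton RHS = n − k + 1 = 4, slack = 2, bound satisfied, not MDS.

Singleton bound: d ≤ n − k + 1.
Here n = 9, k = 6, so n − k + 1 = 4.
Given d = 2, check d ≤ 4: YES.
Slack = (n − k + 1) − d = 2.
The code is NOT MDS (slack = 2 > 0).
Description: the claimed parameters are [9, 6, 2]_4; such a code would be non-MDS.


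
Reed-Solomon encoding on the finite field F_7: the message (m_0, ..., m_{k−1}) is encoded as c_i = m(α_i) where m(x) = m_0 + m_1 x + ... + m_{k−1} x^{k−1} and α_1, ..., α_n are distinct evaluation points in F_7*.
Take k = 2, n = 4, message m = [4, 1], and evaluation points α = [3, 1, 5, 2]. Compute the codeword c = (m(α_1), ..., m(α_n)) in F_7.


c = [0, 5, 2, 6]

Message polynomial: m(x) = 4 + 1·x (mod 7).
For each evaluation point α_i, compute m(α_i) mod 7:
  α_1 = 3: Horner steps 1 → 0, so m(3) = 0.
  α_2 = 1: Horner steps 1 → 5, so m(1) = 5.
  α_3 = 5: Horner steps 1 → 2, so m(5) = 2.
  α_4 = 2: Horner steps 1 → 6, so m(2) = 6.
Codeword c = [0, 5, 2, 6] ∈ F_7^4.


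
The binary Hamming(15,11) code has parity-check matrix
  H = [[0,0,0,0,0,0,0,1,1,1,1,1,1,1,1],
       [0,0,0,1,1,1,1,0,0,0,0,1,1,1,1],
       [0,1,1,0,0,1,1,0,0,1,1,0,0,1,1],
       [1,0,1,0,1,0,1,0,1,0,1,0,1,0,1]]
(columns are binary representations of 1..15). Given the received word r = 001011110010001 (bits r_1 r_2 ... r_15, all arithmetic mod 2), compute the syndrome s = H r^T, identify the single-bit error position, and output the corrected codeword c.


s = (1, 0, 1, 1)^T, error position = 11, corrected codeword c = 001011110000001

Compute s = H r^T mod 2 one row at a time:
  s_1 = 1 + 0 + 0 + 1 + 0 + 0 + 0 + 1 = 3 ≡ 1 (mod 2).
  s_2 = 0 + 1 + 1 + 1 + 0 + 0 + 0 + 1 = 4 ≡ 0 (mod 2).
  s_3 = 0 + 1 + 1 + 1 + 0 + 1 + 0 + 1 = 5 ≡ 1 (mod 2).
  s_4 = 0 + 1 + 1 + 1 + 0 + 1 + 0 + 1 = 5 ≡ 1 (mod 2).
s = (1, 0, 1, 1)^T — this equals column 11 of H (binary 1011), so error is at position 11.
Correct: flip bit 11 of r = 001011110010001 to get c = 001011110000001.
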